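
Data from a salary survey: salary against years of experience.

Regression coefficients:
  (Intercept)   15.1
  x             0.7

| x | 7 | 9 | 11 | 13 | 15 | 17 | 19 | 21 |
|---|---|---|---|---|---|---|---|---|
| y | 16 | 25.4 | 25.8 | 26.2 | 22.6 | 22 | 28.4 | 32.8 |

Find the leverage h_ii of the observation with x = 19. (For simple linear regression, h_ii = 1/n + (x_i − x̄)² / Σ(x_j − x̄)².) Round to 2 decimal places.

h = 0.27

x̄ = (7 + 9 + 11 + 13 + 15 + 17 + 19 + 21)/8 = 14
Σ(x − x̄)² = 49 + 25 + 9 + 1 + 1 + 9 + 25 + 49 = 168
h = 1/8 + (5)²/168 = 0.125 + 0.14881 = 0.27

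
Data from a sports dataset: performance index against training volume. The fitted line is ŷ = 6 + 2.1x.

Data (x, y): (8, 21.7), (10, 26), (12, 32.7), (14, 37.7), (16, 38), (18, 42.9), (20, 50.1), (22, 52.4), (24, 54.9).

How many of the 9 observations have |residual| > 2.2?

x=8: ŷ = 6 + 2.1·8 = 22.8; e = 21.7 − 22.8 = -1.1
x=10: ŷ = 6 + 2.1·10 = 27; e = 26 − 27 = -1
x=12: ŷ = 6 + 2.1·12 = 31.2; e = 32.7 − 31.2 = 1.5
x=14: ŷ = 6 + 2.1·14 = 35.4; e = 37.7 − 35.4 = 2.3
x=16: ŷ = 6 + 2.1·16 = 39.6; e = 38 − 39.6 = -1.6
x=18: ŷ = 6 + 2.1·18 = 43.8; e = 42.9 − 43.8 = -0.9
x=20: ŷ = 6 + 2.1·20 = 48; e = 50.1 − 48 = 2.1
x=22: ŷ = 6 + 2.1·22 = 52.2; e = 52.4 − 52.2 = 0.2
x=24: ŷ = 6 + 2.1·24 = 56.4; e = 54.9 − 56.4 = -1.5
|e| > 2.2: x=14 (|e|=2.3) → 1

1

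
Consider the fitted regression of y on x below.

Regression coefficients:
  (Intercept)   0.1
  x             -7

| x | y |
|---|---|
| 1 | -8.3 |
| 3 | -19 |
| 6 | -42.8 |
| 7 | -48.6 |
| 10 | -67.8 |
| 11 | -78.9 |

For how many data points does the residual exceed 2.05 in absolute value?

1

x=1: ŷ = 0.1 − 7·1 = -6.9; r = -8.3 − (-6.9) = -1.4
x=3: ŷ = 0.1 − 7·3 = -20.9; r = -19 − (-20.9) = 1.9
x=6: ŷ = 0.1 − 7·6 = -41.9; r = -42.8 − (-41.9) = -0.9
x=7: ŷ = 0.1 − 7·7 = -48.9; r = -48.6 − (-48.9) = 0.3
x=10: ŷ = 0.1 − 7·10 = -69.9; r = -67.8 − (-69.9) = 2.1
x=11: ŷ = 0.1 − 7·11 = -76.9; r = -78.9 − (-76.9) = -2
|r| > 2.05: x=10 (|r|=2.1) → 1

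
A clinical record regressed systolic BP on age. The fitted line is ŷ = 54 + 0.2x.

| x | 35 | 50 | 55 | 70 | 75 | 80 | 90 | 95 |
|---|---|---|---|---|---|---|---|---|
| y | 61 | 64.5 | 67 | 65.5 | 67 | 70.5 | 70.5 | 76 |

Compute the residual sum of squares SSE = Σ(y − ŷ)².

SSE = 26

x=35: ŷ = 54 + 0.2·35 = 61; e = 61 − 61 = 0
x=50: ŷ = 54 + 0.2·50 = 64; e = 64.5 − 64 = 0.5
x=55: ŷ = 54 + 0.2·55 = 65; e = 67 − 65 = 2
x=70: ŷ = 54 + 0.2·70 = 68; e = 65.5 − 68 = -2.5
x=75: ŷ = 54 + 0.2·75 = 69; e = 67 − 69 = -2
x=80: ŷ = 54 + 0.2·80 = 70; e = 70.5 − 70 = 0.5
x=90: ŷ = 54 + 0.2·90 = 72; e = 70.5 − 72 = -1.5
x=95: ŷ = 54 + 0.2·95 = 73; e = 76 − 73 = 3
SSE = 0 + 0.25 + 4 + 6.25 + 4 + 0.25 + 2.25 + 9 = 26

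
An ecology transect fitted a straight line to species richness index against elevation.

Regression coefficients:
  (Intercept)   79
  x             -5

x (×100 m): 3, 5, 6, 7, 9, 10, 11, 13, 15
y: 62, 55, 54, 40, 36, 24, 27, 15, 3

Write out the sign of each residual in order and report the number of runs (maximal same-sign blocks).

7 runs

x=3: ŷ = 79 − 5·3 = 64; r = 62 − 64 = -2
x=5: ŷ = 79 − 5·5 = 54; r = 55 − 54 = 1
x=6: ŷ = 79 − 5·6 = 49; r = 54 − 49 = 5
x=7: ŷ = 79 − 5·7 = 44; r = 40 − 44 = -4
x=9: ŷ = 79 − 5·9 = 34; r = 36 − 34 = 2
x=10: ŷ = 79 − 5·10 = 29; r = 24 − 29 = -5
x=11: ŷ = 79 − 5·11 = 24; r = 27 − 24 = 3
x=13: ŷ = 79 − 5·13 = 14; r = 15 − 14 = 1
x=15: ŷ = 79 − 5·15 = 4; r = 3 − 4 = -1
Signs: − + + − + − + + −
Runs: −×1, +×2, −×1, +×1, −×1, +×2, −×1 → 7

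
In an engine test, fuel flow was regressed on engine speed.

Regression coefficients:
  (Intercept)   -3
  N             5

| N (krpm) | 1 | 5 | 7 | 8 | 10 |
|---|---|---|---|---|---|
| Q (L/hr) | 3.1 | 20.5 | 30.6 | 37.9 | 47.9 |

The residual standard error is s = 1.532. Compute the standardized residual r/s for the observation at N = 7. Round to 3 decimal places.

ŷ = -3 + 5·7 = 32
r = 30.6 − 32 = -1.4
r/s = -1.4 / 1.532 = -0.914

-0.914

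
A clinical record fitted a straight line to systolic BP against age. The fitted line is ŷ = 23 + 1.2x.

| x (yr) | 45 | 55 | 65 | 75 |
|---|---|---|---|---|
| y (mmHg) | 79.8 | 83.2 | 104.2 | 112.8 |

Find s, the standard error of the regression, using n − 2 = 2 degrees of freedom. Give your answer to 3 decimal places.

x=45: ŷ = 23 + 1.2·45 = 77; r = 79.8 − 77 = 2.8
x=55: ŷ = 23 + 1.2·55 = 89; r = 83.2 − 89 = -5.8
x=65: ŷ = 23 + 1.2·65 = 101; r = 104.2 − 101 = 3.2
x=75: ŷ = 23 + 1.2·75 = 113; r = 112.8 − 113 = -0.2
SSE = 7.84 + 33.64 + 10.24 + 0.04 = 51.76
s = √(51.76/2) = √25.88 ≈ 5.087

s = 5.087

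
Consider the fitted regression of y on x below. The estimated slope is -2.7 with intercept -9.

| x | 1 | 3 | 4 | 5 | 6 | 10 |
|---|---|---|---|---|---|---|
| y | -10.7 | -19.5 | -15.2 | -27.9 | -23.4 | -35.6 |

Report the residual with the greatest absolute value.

x=1: ŷ = -9 − 2.7·1 = -11.7; e = -10.7 − (-11.7) = 1
x=3: ŷ = -9 − 2.7·3 = -17.1; e = -19.5 − (-17.1) = -2.4
x=4: ŷ = -9 − 2.7·4 = -19.8; e = -15.2 − (-19.8) = 4.6
x=5: ŷ = -9 − 2.7·5 = -22.5; e = -27.9 − (-22.5) = -5.4
x=6: ŷ = -9 − 2.7·6 = -25.2; e = -23.4 − (-25.2) = 1.8
x=10: ŷ = -9 − 2.7·10 = -36; e = -35.6 − (-36) = 0.4
Largest |e| is 5.4 at x = 5, residual -5.4.

e = -5.4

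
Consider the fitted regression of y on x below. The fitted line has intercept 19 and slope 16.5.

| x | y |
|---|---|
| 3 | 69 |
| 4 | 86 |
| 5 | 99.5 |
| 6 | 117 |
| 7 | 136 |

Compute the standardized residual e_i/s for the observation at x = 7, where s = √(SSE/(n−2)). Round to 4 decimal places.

0.8911

x=3: ŷ = 19 + 16.5·3 = 68.5; e = 69 − 68.5 = 0.5
x=4: ŷ = 19 + 16.5·4 = 85; e = 86 − 85 = 1
x=5: ŷ = 19 + 16.5·5 = 101.5; e = 99.5 − 101.5 = -2
x=6: ŷ = 19 + 16.5·6 = 118; e = 117 − 118 = -1
x=7: ŷ = 19 + 16.5·7 = 134.5; e = 136 − 134.5 = 1.5
SSE = 0.25 + 1 + 4 + 1 + 2.25 = 8.5
s = √(8.5/3) = 1.68325
e/s = 1.5 / 1.68325 = 0.8911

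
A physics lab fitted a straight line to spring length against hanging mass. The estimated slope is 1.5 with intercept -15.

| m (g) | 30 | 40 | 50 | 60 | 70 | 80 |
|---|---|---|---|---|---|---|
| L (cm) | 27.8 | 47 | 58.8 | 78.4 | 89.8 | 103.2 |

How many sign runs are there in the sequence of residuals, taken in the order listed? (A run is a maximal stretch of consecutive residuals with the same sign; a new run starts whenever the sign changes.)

m=30: L̂ = -15 + 1.5·30 = 30; e = 27.8 − 30 = -2.2
m=40: L̂ = -15 + 1.5·40 = 45; e = 47 − 45 = 2
m=50: L̂ = -15 + 1.5·50 = 60; e = 58.8 − 60 = -1.2
m=60: L̂ = -15 + 1.5·60 = 75; e = 78.4 − 75 = 3.4
m=70: L̂ = -15 + 1.5·70 = 90; e = 89.8 − 90 = -0.2
m=80: L̂ = -15 + 1.5·80 = 105; e = 103.2 − 105 = -1.8
Signs: − + − + − −
Runs: −×1, +×1, −×1, +×1, −×2 → 5

5 runs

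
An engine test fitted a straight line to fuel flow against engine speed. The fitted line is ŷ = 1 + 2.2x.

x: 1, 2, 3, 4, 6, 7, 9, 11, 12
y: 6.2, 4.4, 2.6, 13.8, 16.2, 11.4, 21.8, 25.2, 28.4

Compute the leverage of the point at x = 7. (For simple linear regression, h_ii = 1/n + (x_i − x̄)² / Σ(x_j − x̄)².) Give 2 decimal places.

x̄ = (1 + 2 + 3 + 4 + 6 + 7 + 9 + 11 + 12)/9 = 6.11111
Σ(x − x̄)² = 26.1235 + 16.9012 + 9.67901 + 4.45679 + 0.0123457 + 0.790123 + 8.34568 + 23.9012 + 34.679 = 124.889
h = 1/9 + (0.888889)²/124.889 = 0.111111 + 0.00632661 = 0.12

h = 0.12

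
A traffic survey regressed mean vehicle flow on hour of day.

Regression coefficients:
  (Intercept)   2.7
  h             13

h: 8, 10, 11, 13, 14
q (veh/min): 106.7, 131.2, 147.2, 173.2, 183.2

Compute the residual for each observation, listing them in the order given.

0, -1.5, 1.5, 1.5, -1.5

h=8: q̂ = 2.7 + 13·8 = 106.7; r = 106.7 − 106.7 = 0
h=10: q̂ = 2.7 + 13·10 = 132.7; r = 131.2 − 132.7 = -1.5
h=11: q̂ = 2.7 + 13·11 = 145.7; r = 147.2 − 145.7 = 1.5
h=13: q̂ = 2.7 + 13·13 = 171.7; r = 173.2 − 171.7 = 1.5
h=14: q̂ = 2.7 + 13·14 = 184.7; r = 183.2 − 184.7 = -1.5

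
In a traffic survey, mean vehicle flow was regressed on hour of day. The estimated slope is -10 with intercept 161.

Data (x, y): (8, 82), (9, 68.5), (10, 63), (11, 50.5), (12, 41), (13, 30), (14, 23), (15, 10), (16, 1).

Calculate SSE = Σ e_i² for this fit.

SSE = 17.5

x=8: ŷ = 161 − 10·8 = 81; e = 82 − 81 = 1
x=9: ŷ = 161 − 10·9 = 71; e = 68.5 − 71 = -2.5
x=10: ŷ = 161 − 10·10 = 61; e = 63 − 61 = 2
x=11: ŷ = 161 − 10·11 = 51; e = 50.5 − 51 = -0.5
x=12: ŷ = 161 − 10·12 = 41; e = 41 − 41 = 0
x=13: ŷ = 161 − 10·13 = 31; e = 30 − 31 = -1
x=14: ŷ = 161 − 10·14 = 21; e = 23 − 21 = 2
x=15: ŷ = 161 − 10·15 = 11; e = 10 − 11 = -1
x=16: ŷ = 161 − 10·16 = 1; e = 1 − 1 = 0
SSE = 1 + 6.25 + 4 + 0.25 + 0 + 1 + 4 + 1 + 0 = 17.5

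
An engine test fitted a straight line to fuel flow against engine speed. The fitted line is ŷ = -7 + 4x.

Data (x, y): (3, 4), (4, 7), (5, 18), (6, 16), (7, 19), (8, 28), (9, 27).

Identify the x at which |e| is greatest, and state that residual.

x=3: ŷ = -7 + 4·3 = 5; e = 4 − 5 = -1
x=4: ŷ = -7 + 4·4 = 9; e = 7 − 9 = -2
x=5: ŷ = -7 + 4·5 = 13; e = 18 − 13 = 5
x=6: ŷ = -7 + 4·6 = 17; e = 16 − 17 = -1
x=7: ŷ = -7 + 4·7 = 21; e = 19 − 21 = -2
x=8: ŷ = -7 + 4·8 = 25; e = 28 − 25 = 3
x=9: ŷ = -7 + 4·9 = 29; e = 27 − 29 = -2
Largest |e| is 5 at x = 5, residual 5.

x = 5, e = 5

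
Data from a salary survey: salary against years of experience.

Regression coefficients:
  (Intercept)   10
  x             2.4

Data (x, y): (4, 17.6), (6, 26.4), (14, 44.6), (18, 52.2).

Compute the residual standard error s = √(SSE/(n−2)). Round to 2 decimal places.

x=4: ŷ = 10 + 2.4·4 = 19.6; r = 17.6 − 19.6 = -2
x=6: ŷ = 10 + 2.4·6 = 24.4; r = 26.4 − 24.4 = 2
x=14: ŷ = 10 + 2.4·14 = 43.6; r = 44.6 − 43.6 = 1
x=18: ŷ = 10 + 2.4·18 = 53.2; r = 52.2 − 53.2 = -1
SSE = 4 + 4 + 1 + 1 = 10
s = √(10/2) = √5 ≈ 2.24

s = 2.24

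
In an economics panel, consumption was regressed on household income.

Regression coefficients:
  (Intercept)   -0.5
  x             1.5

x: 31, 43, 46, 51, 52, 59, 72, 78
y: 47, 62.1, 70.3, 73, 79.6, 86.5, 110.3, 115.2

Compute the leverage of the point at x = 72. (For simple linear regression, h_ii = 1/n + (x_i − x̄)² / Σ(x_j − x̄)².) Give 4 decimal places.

h = 0.3211

x̄ = (31 + 43 + 46 + 51 + 52 + 59 + 72 + 78)/8 = 54
Σ(x − x̄)² = 529 + 121 + 64 + 9 + 4 + 25 + 324 + 576 = 1652
h = 1/8 + (18)²/1652 = 0.125 + 0.196126 = 0.3211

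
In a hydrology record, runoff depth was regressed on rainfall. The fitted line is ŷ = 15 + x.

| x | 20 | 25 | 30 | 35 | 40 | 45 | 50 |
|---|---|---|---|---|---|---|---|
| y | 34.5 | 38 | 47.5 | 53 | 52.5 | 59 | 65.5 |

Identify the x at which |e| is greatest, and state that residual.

x=20: ŷ = 15 + 20 = 35; e = 34.5 − 35 = -0.5
x=25: ŷ = 15 + 25 = 40; e = 38 − 40 = -2
x=30: ŷ = 15 + 30 = 45; e = 47.5 − 45 = 2.5
x=35: ŷ = 15 + 35 = 50; e = 53 − 50 = 3
x=40: ŷ = 15 + 40 = 55; e = 52.5 − 55 = -2.5
x=45: ŷ = 15 + 45 = 60; e = 59 − 60 = -1
x=50: ŷ = 15 + 50 = 65; e = 65.5 − 65 = 0.5
Largest |e| is 3 at x = 35, residual 3.

x = 35, e = 3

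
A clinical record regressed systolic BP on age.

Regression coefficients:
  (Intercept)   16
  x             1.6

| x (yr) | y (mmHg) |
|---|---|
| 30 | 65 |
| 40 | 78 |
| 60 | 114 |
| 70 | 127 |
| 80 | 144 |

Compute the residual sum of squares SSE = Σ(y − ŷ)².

SSE = 10

x=30: ŷ = 16 + 1.6·30 = 64; r = 65 − 64 = 1
x=40: ŷ = 16 + 1.6·40 = 80; r = 78 − 80 = -2
x=60: ŷ = 16 + 1.6·60 = 112; r = 114 − 112 = 2
x=70: ŷ = 16 + 1.6·70 = 128; r = 127 − 128 = -1
x=80: ŷ = 16 + 1.6·80 = 144; r = 144 − 144 = 0
SSE = 1 + 4 + 4 + 1 + 0 = 10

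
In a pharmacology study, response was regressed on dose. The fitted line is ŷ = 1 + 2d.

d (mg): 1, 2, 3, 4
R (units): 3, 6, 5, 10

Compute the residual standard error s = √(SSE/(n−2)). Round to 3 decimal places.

d=1: ŷ = 1 + 2·1 = 3; e = 3 − 3 = 0
d=2: ŷ = 1 + 2·2 = 5; e = 6 − 5 = 1
d=3: ŷ = 1 + 2·3 = 7; e = 5 − 7 = -2
d=4: ŷ = 1 + 2·4 = 9; e = 10 − 9 = 1
SSE = 0 + 1 + 4 + 1 = 6
s = √(6/2) = √3 ≈ 1.732

s = 1.732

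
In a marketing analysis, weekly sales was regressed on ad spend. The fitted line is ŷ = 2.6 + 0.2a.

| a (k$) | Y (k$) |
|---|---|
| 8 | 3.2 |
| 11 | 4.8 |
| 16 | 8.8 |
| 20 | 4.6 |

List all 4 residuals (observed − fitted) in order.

a=8: ŷ = 2.6 + 0.2·8 = 4.2; r = 3.2 − 4.2 = -1
a=11: ŷ = 2.6 + 0.2·11 = 4.8; r = 4.8 − 4.8 = 0
a=16: ŷ = 2.6 + 0.2·16 = 5.8; r = 8.8 − 5.8 = 3
a=20: ŷ = 2.6 + 0.2·20 = 6.6; r = 4.6 − 6.6 = -2

-1, 0, 3, -2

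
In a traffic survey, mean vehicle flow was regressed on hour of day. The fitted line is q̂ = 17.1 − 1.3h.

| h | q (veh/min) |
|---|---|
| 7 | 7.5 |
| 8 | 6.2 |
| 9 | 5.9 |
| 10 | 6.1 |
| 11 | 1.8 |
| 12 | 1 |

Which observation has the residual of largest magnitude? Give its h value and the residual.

h=7: q̂ = 17.1 − 1.3·7 = 8; e = 7.5 − 8 = -0.5
h=8: q̂ = 17.1 − 1.3·8 = 6.7; e = 6.2 − 6.7 = -0.5
h=9: q̂ = 17.1 − 1.3·9 = 5.4; e = 5.9 − 5.4 = 0.5
h=10: q̂ = 17.1 − 1.3·10 = 4.1; e = 6.1 − 4.1 = 2
h=11: q̂ = 17.1 − 1.3·11 = 2.8; e = 1.8 − 2.8 = -1
h=12: q̂ = 17.1 − 1.3·12 = 1.5; e = 1 − 1.5 = -0.5
Largest |e| is 2 at h = 10, residual 2.

h = 10, e = 2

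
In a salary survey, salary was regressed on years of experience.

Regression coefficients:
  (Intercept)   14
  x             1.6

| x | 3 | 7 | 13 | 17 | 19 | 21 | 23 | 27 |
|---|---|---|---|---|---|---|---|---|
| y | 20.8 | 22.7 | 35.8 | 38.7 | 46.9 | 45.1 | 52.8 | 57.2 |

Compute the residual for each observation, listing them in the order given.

x=3: ŷ = 14 + 1.6·3 = 18.8; r = 20.8 − 18.8 = 2
x=7: ŷ = 14 + 1.6·7 = 25.2; r = 22.7 − 25.2 = -2.5
x=13: ŷ = 14 + 1.6·13 = 34.8; r = 35.8 − 34.8 = 1
x=17: ŷ = 14 + 1.6·17 = 41.2; r = 38.7 − 41.2 = -2.5
x=19: ŷ = 14 + 1.6·19 = 44.4; r = 46.9 − 44.4 = 2.5
x=21: ŷ = 14 + 1.6·21 = 47.6; r = 45.1 − 47.6 = -2.5
x=23: ŷ = 14 + 1.6·23 = 50.8; r = 52.8 − 50.8 = 2
x=27: ŷ = 14 + 1.6·27 = 57.2; r = 57.2 − 57.2 = 0

2, -2.5, 1, -2.5, 2.5, -2.5, 2, 0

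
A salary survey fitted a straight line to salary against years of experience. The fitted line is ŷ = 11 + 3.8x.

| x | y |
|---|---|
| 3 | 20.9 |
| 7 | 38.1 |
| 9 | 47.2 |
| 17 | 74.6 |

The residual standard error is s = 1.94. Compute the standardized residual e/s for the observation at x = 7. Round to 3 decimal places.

ŷ = 11 + 3.8·7 = 37.6
e = 38.1 − 37.6 = 0.5
e/s = 0.5 / 1.94 = 0.258

0.258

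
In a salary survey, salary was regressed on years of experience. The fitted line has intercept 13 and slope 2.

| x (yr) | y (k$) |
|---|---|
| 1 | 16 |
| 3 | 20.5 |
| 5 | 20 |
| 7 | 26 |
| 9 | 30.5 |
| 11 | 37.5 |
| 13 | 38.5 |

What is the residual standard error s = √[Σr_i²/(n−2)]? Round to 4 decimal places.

s = 2.0000

x=1: ŷ = 13 + 2·1 = 15; r = 16 − 15 = 1
x=3: ŷ = 13 + 2·3 = 19; r = 20.5 − 19 = 1.5
x=5: ŷ = 13 + 2·5 = 23; r = 20 − 23 = -3
x=7: ŷ = 13 + 2·7 = 27; r = 26 − 27 = -1
x=9: ŷ = 13 + 2·9 = 31; r = 30.5 − 31 = -0.5
x=11: ŷ = 13 + 2·11 = 35; r = 37.5 − 35 = 2.5
x=13: ŷ = 13 + 2·13 = 39; r = 38.5 − 39 = -0.5
SSE = 1 + 2.25 + 9 + 1 + 0.25 + 6.25 + 0.25 = 20
s = √(20/5) = √4 ≈ 2.0000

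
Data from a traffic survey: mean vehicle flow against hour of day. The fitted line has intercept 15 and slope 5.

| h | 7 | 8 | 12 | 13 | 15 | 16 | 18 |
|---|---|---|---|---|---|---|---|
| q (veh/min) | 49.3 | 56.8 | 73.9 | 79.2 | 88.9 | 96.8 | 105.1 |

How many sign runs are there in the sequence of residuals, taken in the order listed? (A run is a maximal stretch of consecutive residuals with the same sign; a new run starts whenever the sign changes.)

h=7: q̂ = 15 + 5·7 = 50; r = 49.3 − 50 = -0.7
h=8: q̂ = 15 + 5·8 = 55; r = 56.8 − 55 = 1.8
h=12: q̂ = 15 + 5·12 = 75; r = 73.9 − 75 = -1.1
h=13: q̂ = 15 + 5·13 = 80; r = 79.2 − 80 = -0.8
h=15: q̂ = 15 + 5·15 = 90; r = 88.9 − 90 = -1.1
h=16: q̂ = 15 + 5·16 = 95; r = 96.8 − 95 = 1.8
h=18: q̂ = 15 + 5·18 = 105; r = 105.1 − 105 = 0.1
Signs: − + − − − + +
Runs: −×1, +×1, −×3, +×2 → 4

4 runs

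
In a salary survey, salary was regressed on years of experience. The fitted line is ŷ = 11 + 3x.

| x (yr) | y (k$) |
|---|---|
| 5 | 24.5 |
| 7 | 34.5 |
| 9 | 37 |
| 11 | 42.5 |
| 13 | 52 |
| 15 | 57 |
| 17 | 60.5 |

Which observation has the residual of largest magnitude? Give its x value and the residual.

x = 7, e = 2.5

x=5: ŷ = 11 + 3·5 = 26; e = 24.5 − 26 = -1.5
x=7: ŷ = 11 + 3·7 = 32; e = 34.5 − 32 = 2.5
x=9: ŷ = 11 + 3·9 = 38; e = 37 − 38 = -1
x=11: ŷ = 11 + 3·11 = 44; e = 42.5 − 44 = -1.5
x=13: ŷ = 11 + 3·13 = 50; e = 52 − 50 = 2
x=15: ŷ = 11 + 3·15 = 56; e = 57 − 56 = 1
x=17: ŷ = 11 + 3·17 = 62; e = 60.5 − 62 = -1.5
Largest |e| is 2.5 at x = 7, residual 2.5.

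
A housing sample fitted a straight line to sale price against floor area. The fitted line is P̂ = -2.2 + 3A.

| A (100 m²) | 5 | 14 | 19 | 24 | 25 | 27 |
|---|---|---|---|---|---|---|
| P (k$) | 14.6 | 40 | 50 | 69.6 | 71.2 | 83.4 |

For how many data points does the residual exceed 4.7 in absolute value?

A=5: P̂ = -2.2 + 3·5 = 12.8; e = 14.6 − 12.8 = 1.8
A=14: P̂ = -2.2 + 3·14 = 39.8; e = 40 − 39.8 = 0.2
A=19: P̂ = -2.2 + 3·19 = 54.8; e = 50 − 54.8 = -4.8
A=24: P̂ = -2.2 + 3·24 = 69.8; e = 69.6 − 69.8 = -0.2
A=25: P̂ = -2.2 + 3·25 = 72.8; e = 71.2 − 72.8 = -1.6
A=27: P̂ = -2.2 + 3·27 = 78.8; e = 83.4 − 78.8 = 4.6
|e| > 4.7: A=19 (|e|=4.8) → 1

1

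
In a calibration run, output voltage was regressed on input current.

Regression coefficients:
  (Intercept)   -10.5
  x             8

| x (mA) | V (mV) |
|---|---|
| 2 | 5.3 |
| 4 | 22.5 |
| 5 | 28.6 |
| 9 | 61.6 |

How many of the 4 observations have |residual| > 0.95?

1

x=2: V̂ = -10.5 + 8·2 = 5.5; e = 5.3 − 5.5 = -0.2
x=4: V̂ = -10.5 + 8·4 = 21.5; e = 22.5 − 21.5 = 1
x=5: V̂ = -10.5 + 8·5 = 29.5; e = 28.6 − 29.5 = -0.9
x=9: V̂ = -10.5 + 8·9 = 61.5; e = 61.6 − 61.5 = 0.1
|e| > 0.95: x=4 (|e|=1) → 1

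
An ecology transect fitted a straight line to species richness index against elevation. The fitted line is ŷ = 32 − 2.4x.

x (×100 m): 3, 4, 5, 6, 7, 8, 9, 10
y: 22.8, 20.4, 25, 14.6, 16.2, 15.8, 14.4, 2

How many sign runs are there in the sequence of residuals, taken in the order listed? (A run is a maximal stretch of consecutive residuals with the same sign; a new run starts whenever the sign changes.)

5 runs

x=3: ŷ = 32 − 2.4·3 = 24.8; r = 22.8 − 24.8 = -2
x=4: ŷ = 32 − 2.4·4 = 22.4; r = 20.4 − 22.4 = -2
x=5: ŷ = 32 − 2.4·5 = 20; r = 25 − 20 = 5
x=6: ŷ = 32 − 2.4·6 = 17.6; r = 14.6 − 17.6 = -3
x=7: ŷ = 32 − 2.4·7 = 15.2; r = 16.2 − 15.2 = 1
x=8: ŷ = 32 − 2.4·8 = 12.8; r = 15.8 − 12.8 = 3
x=9: ŷ = 32 − 2.4·9 = 10.4; r = 14.4 − 10.4 = 4
x=10: ŷ = 32 − 2.4·10 = 8; r = 2 − 8 = -6
Signs: − − + − + + + −
Runs: −×2, +×1, −×1, +×3, −×1 → 5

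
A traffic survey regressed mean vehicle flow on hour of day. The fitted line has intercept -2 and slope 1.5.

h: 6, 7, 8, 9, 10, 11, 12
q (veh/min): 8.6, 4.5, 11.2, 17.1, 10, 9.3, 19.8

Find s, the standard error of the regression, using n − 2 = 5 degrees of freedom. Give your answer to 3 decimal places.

s = 4.513

h=6: ŷ = -2 + 1.5·6 = 7; e = 8.6 − 7 = 1.6
h=7: ŷ = -2 + 1.5·7 = 8.5; e = 4.5 − 8.5 = -4
h=8: ŷ = -2 + 1.5·8 = 10; e = 11.2 − 10 = 1.2
h=9: ŷ = -2 + 1.5·9 = 11.5; e = 17.1 − 11.5 = 5.6
h=10: ŷ = -2 + 1.5·10 = 13; e = 10 − 13 = -3
h=11: ŷ = -2 + 1.5·11 = 14.5; e = 9.3 − 14.5 = -5.2
h=12: ŷ = -2 + 1.5·12 = 16; e = 19.8 − 16 = 3.8
SSE = 2.56 + 16 + 1.44 + 31.36 + 9 + 27.04 + 14.44 = 101.84
s = √(101.84/5) = √20.368 ≈ 4.513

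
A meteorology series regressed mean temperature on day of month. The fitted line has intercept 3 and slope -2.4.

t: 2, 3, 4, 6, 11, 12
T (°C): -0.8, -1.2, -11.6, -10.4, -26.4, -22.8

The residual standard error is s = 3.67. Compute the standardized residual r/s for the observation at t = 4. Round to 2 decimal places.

ŷ = 3 − 2.4·4 = -6.6
r = -11.6 − (-6.6) = -5
r/s = -5 / 3.67 = -1.36

-1.36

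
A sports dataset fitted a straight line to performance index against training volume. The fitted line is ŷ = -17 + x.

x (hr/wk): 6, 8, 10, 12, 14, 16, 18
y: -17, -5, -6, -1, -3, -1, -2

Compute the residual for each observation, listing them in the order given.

-6, 4, 1, 4, 0, 0, -3

x=6: ŷ = -17 + 6 = -11; e = -17 − (-11) = -6
x=8: ŷ = -17 + 8 = -9; e = -5 − (-9) = 4
x=10: ŷ = -17 + 10 = -7; e = -6 − (-7) = 1
x=12: ŷ = -17 + 12 = -5; e = -1 − (-5) = 4
x=14: ŷ = -17 + 14 = -3; e = -3 − (-3) = 0
x=16: ŷ = -17 + 16 = -1; e = -1 − (-1) = 0
x=18: ŷ = -17 + 18 = 1; e = -2 − 1 = -3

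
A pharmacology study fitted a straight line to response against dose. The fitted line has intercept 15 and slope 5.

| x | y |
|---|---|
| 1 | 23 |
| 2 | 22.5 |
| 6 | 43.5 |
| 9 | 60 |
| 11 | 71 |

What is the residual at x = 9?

ŷ = 15 + 5·9 = 60
e = 60 − 60 = 0

e = 0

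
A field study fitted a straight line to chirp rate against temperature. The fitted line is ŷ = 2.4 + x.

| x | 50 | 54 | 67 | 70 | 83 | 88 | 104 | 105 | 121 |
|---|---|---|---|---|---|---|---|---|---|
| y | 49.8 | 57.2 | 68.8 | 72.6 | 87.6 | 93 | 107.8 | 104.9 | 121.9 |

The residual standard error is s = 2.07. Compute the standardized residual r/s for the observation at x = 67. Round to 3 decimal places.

-0.290

ŷ = 2.4 + 67 = 69.4
r = 68.8 − 69.4 = -0.6
r/s = -0.6 / 2.07 = -0.290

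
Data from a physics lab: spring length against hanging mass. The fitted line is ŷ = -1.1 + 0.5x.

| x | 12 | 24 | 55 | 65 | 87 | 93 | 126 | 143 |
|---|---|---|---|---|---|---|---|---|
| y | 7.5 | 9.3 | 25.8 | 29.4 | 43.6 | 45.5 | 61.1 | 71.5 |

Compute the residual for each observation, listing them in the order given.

2.6, -1.6, -0.6, -2, 1.2, 0.1, -0.8, 1.1

x=12: ŷ = -1.1 + 0.5·12 = 4.9; r = 7.5 − 4.9 = 2.6
x=24: ŷ = -1.1 + 0.5·24 = 10.9; r = 9.3 − 10.9 = -1.6
x=55: ŷ = -1.1 + 0.5·55 = 26.4; r = 25.8 − 26.4 = -0.6
x=65: ŷ = -1.1 + 0.5·65 = 31.4; r = 29.4 − 31.4 = -2
x=87: ŷ = -1.1 + 0.5·87 = 42.4; r = 43.6 − 42.4 = 1.2
x=93: ŷ = -1.1 + 0.5·93 = 45.4; r = 45.5 − 45.4 = 0.1
x=126: ŷ = -1.1 + 0.5·126 = 61.9; r = 61.1 − 61.9 = -0.8
x=143: ŷ = -1.1 + 0.5·143 = 70.4; r = 71.5 − 70.4 = 1.1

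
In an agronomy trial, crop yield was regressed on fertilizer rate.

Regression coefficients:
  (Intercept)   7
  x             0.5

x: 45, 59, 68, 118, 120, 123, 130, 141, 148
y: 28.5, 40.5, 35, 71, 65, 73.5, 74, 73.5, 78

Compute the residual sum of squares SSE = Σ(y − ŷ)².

x=45: ŷ = 7 + 0.5·45 = 29.5; r = 28.5 − 29.5 = -1
x=59: ŷ = 7 + 0.5·59 = 36.5; r = 40.5 − 36.5 = 4
x=68: ŷ = 7 + 0.5·68 = 41; r = 35 − 41 = -6
x=118: ŷ = 7 + 0.5·118 = 66; r = 71 − 66 = 5
x=120: ŷ = 7 + 0.5·120 = 67; r = 65 − 67 = -2
x=123: ŷ = 7 + 0.5·123 = 68.5; r = 73.5 − 68.5 = 5
x=130: ŷ = 7 + 0.5·130 = 72; r = 74 − 72 = 2
x=141: ŷ = 7 + 0.5·141 = 77.5; r = 73.5 − 77.5 = -4
x=148: ŷ = 7 + 0.5·148 = 81; r = 78 − 81 = -3
SSE = 1 + 16 + 36 + 25 + 4 + 25 + 4 + 16 + 9 = 136

SSE = 136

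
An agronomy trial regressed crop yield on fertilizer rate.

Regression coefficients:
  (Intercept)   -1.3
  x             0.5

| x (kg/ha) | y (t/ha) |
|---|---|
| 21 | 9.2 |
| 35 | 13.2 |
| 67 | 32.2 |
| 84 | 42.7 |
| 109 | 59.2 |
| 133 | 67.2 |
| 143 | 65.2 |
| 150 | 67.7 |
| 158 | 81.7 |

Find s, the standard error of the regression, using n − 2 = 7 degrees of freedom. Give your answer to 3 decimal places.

x=21: ŷ = -1.3 + 0.5·21 = 9.2; e = 9.2 − 9.2 = 0
x=35: ŷ = -1.3 + 0.5·35 = 16.2; e = 13.2 − 16.2 = -3
x=67: ŷ = -1.3 + 0.5·67 = 32.2; e = 32.2 − 32.2 = 0
x=84: ŷ = -1.3 + 0.5·84 = 40.7; e = 42.7 − 40.7 = 2
x=109: ŷ = -1.3 + 0.5·109 = 53.2; e = 59.2 − 53.2 = 6
x=133: ŷ = -1.3 + 0.5·133 = 65.2; e = 67.2 − 65.2 = 2
x=143: ŷ = -1.3 + 0.5·143 = 70.2; e = 65.2 − 70.2 = -5
x=150: ŷ = -1.3 + 0.5·150 = 73.7; e = 67.7 − 73.7 = -6
x=158: ŷ = -1.3 + 0.5·158 = 77.7; e = 81.7 − 77.7 = 4
SSE = 0 + 9 + 0 + 4 + 36 + 4 + 25 + 36 + 16 = 130
s = √(130/7) = √18.5714 ≈ 4.309

s = 4.309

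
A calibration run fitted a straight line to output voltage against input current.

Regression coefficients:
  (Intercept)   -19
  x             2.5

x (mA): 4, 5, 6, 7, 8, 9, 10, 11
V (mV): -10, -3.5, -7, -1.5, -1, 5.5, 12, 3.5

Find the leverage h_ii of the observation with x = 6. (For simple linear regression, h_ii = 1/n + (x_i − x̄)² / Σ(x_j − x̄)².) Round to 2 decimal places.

x̄ = (4 + 5 + 6 + 7 + 8 + 9 + 10 + 11)/8 = 7.5
Σ(x − x̄)² = 12.25 + 6.25 + 2.25 + 0.25 + 0.25 + 2.25 + 6.25 + 12.25 = 42
h = 1/8 + (-1.5)²/42 = 0.125 + 0.0535714 = 0.18

h = 0.18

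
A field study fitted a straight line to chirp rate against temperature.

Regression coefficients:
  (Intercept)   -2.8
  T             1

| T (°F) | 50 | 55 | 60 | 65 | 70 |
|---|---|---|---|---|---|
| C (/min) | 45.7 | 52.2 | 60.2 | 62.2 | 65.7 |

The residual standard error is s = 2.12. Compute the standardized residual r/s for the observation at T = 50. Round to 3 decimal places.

ŷ = -2.8 + 50 = 47.2
r = 45.7 − 47.2 = -1.5
r/s = -1.5 / 2.12 = -0.708

-0.708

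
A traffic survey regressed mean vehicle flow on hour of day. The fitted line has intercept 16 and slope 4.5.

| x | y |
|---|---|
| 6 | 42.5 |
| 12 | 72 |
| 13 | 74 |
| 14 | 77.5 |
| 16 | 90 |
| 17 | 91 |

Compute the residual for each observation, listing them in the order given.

-0.5, 2, -0.5, -1.5, 2, -1.5

x=6: ŷ = 16 + 4.5·6 = 43; e = 42.5 − 43 = -0.5
x=12: ŷ = 16 + 4.5·12 = 70; e = 72 − 70 = 2
x=13: ŷ = 16 + 4.5·13 = 74.5; e = 74 − 74.5 = -0.5
x=14: ŷ = 16 + 4.5·14 = 79; e = 77.5 − 79 = -1.5
x=16: ŷ = 16 + 4.5·16 = 88; e = 90 − 88 = 2
x=17: ŷ = 16 + 4.5·17 = 92.5; e = 91 − 92.5 = -1.5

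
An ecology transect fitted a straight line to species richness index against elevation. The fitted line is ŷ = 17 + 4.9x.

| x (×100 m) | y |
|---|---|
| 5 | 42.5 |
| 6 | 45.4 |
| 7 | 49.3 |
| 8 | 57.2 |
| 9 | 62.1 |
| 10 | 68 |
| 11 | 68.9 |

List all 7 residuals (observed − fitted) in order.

x=5: ŷ = 17 + 4.9·5 = 41.5; r = 42.5 − 41.5 = 1
x=6: ŷ = 17 + 4.9·6 = 46.4; r = 45.4 − 46.4 = -1
x=7: ŷ = 17 + 4.9·7 = 51.3; r = 49.3 − 51.3 = -2
x=8: ŷ = 17 + 4.9·8 = 56.2; r = 57.2 − 56.2 = 1
x=9: ŷ = 17 + 4.9·9 = 61.1; r = 62.1 − 61.1 = 1
x=10: ŷ = 17 + 4.9·10 = 66; r = 68 − 66 = 2
x=11: ŷ = 17 + 4.9·11 = 70.9; r = 68.9 − 70.9 = -2

1, -1, -2, 1, 1, 2, -2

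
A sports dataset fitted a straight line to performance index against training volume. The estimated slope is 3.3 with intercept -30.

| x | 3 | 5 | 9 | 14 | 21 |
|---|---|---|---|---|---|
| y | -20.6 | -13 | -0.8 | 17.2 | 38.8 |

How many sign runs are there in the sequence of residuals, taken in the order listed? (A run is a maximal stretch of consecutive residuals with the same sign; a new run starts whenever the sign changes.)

x=3: ŷ = -30 + 3.3·3 = -20.1; r = -20.6 − (-20.1) = -0.5
x=5: ŷ = -30 + 3.3·5 = -13.5; r = -13 − (-13.5) = 0.5
x=9: ŷ = -30 + 3.3·9 = -0.3; r = -0.8 − (-0.3) = -0.5
x=14: ŷ = -30 + 3.3·14 = 16.2; r = 17.2 − 16.2 = 1
x=21: ŷ = -30 + 3.3·21 = 39.3; r = 38.8 − 39.3 = -0.5
Signs: − + − + −
Runs: −×1, +×1, −×1, +×1, −×1 → 5

5 runs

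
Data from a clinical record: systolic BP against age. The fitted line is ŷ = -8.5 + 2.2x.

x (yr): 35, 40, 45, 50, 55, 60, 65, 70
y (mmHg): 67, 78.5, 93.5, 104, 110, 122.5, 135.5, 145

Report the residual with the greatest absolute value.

x=35: ŷ = -8.5 + 2.2·35 = 68.5; e = 67 − 68.5 = -1.5
x=40: ŷ = -8.5 + 2.2·40 = 79.5; e = 78.5 − 79.5 = -1
x=45: ŷ = -8.5 + 2.2·45 = 90.5; e = 93.5 − 90.5 = 3
x=50: ŷ = -8.5 + 2.2·50 = 101.5; e = 104 − 101.5 = 2.5
x=55: ŷ = -8.5 + 2.2·55 = 112.5; e = 110 − 112.5 = -2.5
x=60: ŷ = -8.5 + 2.2·60 = 123.5; e = 122.5 − 123.5 = -1
x=65: ŷ = -8.5 + 2.2·65 = 134.5; e = 135.5 − 134.5 = 1
x=70: ŷ = -8.5 + 2.2·70 = 145.5; e = 145 − 145.5 = -0.5
Largest |e| is 3 at x = 45, residual 3.

e = 3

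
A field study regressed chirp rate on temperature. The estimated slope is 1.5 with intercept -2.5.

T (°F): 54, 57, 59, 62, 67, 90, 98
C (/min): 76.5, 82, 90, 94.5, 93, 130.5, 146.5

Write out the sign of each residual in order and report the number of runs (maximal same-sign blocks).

4 runs

T=54: ŷ = -2.5 + 1.5·54 = 78.5; e = 76.5 − 78.5 = -2
T=57: ŷ = -2.5 + 1.5·57 = 83; e = 82 − 83 = -1
T=59: ŷ = -2.5 + 1.5·59 = 86; e = 90 − 86 = 4
T=62: ŷ = -2.5 + 1.5·62 = 90.5; e = 94.5 − 90.5 = 4
T=67: ŷ = -2.5 + 1.5·67 = 98; e = 93 − 98 = -5
T=90: ŷ = -2.5 + 1.5·90 = 132.5; e = 130.5 − 132.5 = -2
T=98: ŷ = -2.5 + 1.5·98 = 144.5; e = 146.5 − 144.5 = 2
Signs: − − + + − − +
Runs: −×2, +×2, −×2, +×1 → 4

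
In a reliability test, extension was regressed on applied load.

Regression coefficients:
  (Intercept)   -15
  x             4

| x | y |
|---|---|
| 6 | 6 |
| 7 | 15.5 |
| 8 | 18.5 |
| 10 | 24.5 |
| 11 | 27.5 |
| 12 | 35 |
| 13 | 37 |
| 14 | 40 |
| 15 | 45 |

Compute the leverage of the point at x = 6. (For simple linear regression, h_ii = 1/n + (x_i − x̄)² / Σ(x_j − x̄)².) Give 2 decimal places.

h = 0.38

x̄ = (6 + 7 + 8 + 10 + 11 + 12 + 13 + 14 + 15)/9 = 10.6667
Σ(x − x̄)² = 21.7778 + 13.4444 + 7.11111 + 0.444444 + 0.111111 + 1.77778 + 5.44444 + 11.1111 + 18.7778 = 80
h = 1/9 + (-4.66667)²/80 = 0.111111 + 0.272222 = 0.38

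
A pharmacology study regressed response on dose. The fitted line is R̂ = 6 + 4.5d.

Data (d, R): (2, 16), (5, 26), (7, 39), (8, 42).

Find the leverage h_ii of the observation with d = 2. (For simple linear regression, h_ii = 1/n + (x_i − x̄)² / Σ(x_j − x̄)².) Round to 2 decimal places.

h = 0.83

d̄ = (2 + 5 + 7 + 8)/4 = 5.5
Σ(d − d̄)² = 12.25 + 0.25 + 2.25 + 6.25 = 21
h = 1/4 + (-3.5)²/21 = 0.25 + 0.583333 = 0.83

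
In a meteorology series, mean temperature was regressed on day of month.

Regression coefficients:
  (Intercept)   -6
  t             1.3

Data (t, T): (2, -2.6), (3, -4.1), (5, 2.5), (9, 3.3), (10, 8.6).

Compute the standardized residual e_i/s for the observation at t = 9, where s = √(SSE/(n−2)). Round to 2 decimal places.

-1.01

t=2: ŷ = -6 + 1.3·2 = -3.4; e = -2.6 − (-3.4) = 0.8
t=3: ŷ = -6 + 1.3·3 = -2.1; e = -4.1 − (-2.1) = -2
t=5: ŷ = -6 + 1.3·5 = 0.5; e = 2.5 − 0.5 = 2
t=9: ŷ = -6 + 1.3·9 = 5.7; e = 3.3 − 5.7 = -2.4
t=10: ŷ = -6 + 1.3·10 = 7; e = 8.6 − 7 = 1.6
SSE = 0.64 + 4 + 4 + 5.76 + 2.56 = 16.96
s = √(16.96/3) = 2.37767
e/s = -2.4 / 2.37767 = -1.01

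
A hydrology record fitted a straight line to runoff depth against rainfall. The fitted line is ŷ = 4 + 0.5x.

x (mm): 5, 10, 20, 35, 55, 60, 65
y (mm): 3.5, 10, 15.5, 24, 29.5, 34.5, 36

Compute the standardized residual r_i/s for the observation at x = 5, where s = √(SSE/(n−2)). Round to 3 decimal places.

x=5: ŷ = 4 + 0.5·5 = 6.5; r = 3.5 − 6.5 = -3
x=10: ŷ = 4 + 0.5·10 = 9; r = 10 − 9 = 1
x=20: ŷ = 4 + 0.5·20 = 14; r = 15.5 − 14 = 1.5
x=35: ŷ = 4 + 0.5·35 = 21.5; r = 24 − 21.5 = 2.5
x=55: ŷ = 4 + 0.5·55 = 31.5; r = 29.5 − 31.5 = -2
x=60: ŷ = 4 + 0.5·60 = 34; r = 34.5 − 34 = 0.5
x=65: ŷ = 4 + 0.5·65 = 36.5; r = 36 − 36.5 = -0.5
SSE = 9 + 1 + 2.25 + 6.25 + 4 + 0.25 + 0.25 = 23
s = √(23/5) = 2.14476
r/s = -3 / 2.14476 = -1.399

-1.399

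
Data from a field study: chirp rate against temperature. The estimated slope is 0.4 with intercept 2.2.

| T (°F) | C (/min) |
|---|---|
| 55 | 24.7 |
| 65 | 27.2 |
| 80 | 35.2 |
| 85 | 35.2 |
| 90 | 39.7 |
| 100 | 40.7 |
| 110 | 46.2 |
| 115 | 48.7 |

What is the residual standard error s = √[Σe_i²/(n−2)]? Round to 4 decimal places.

T=55: ŷ = 2.2 + 0.4·55 = 24.2; e = 24.7 − 24.2 = 0.5
T=65: ŷ = 2.2 + 0.4·65 = 28.2; e = 27.2 − 28.2 = -1
T=80: ŷ = 2.2 + 0.4·80 = 34.2; e = 35.2 − 34.2 = 1
T=85: ŷ = 2.2 + 0.4·85 = 36.2; e = 35.2 − 36.2 = -1
T=90: ŷ = 2.2 + 0.4·90 = 38.2; e = 39.7 − 38.2 = 1.5
T=100: ŷ = 2.2 + 0.4·100 = 42.2; e = 40.7 − 42.2 = -1.5
T=110: ŷ = 2.2 + 0.4·110 = 46.2; e = 46.2 − 46.2 = 0
T=115: ŷ = 2.2 + 0.4·115 = 48.2; e = 48.7 − 48.2 = 0.5
SSE = 0.25 + 1 + 1 + 1 + 2.25 + 2.25 + 0 + 0.25 = 8
s = √(8/6) = √1.33333 ≈ 1.1547

s = 1.1547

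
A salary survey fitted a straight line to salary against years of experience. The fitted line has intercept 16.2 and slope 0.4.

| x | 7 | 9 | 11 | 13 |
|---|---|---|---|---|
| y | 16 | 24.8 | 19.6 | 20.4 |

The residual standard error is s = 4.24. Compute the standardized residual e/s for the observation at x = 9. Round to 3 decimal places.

ŷ = 16.2 + 0.4·9 = 19.8
e = 24.8 − 19.8 = 5
e/s = 5 / 4.24 = 1.179

1.179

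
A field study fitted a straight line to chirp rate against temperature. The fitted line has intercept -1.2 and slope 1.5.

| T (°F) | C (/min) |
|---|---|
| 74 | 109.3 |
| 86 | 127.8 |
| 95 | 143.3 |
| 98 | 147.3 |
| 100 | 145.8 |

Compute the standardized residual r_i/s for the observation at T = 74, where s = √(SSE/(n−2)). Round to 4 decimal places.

-0.2200

T=74: ŷ = -1.2 + 1.5·74 = 109.8; r = 109.3 − 109.8 = -0.5
T=86: ŷ = -1.2 + 1.5·86 = 127.8; r = 127.8 − 127.8 = 0
T=95: ŷ = -1.2 + 1.5·95 = 141.3; r = 143.3 − 141.3 = 2
T=98: ŷ = -1.2 + 1.5·98 = 145.8; r = 147.3 − 145.8 = 1.5
T=100: ŷ = -1.2 + 1.5·100 = 148.8; r = 145.8 − 148.8 = -3
SSE = 0.25 + 0 + 4 + 2.25 + 9 = 15.5
s = √(15.5/3) = 2.27303
r/s = -0.5 / 2.27303 = -0.2200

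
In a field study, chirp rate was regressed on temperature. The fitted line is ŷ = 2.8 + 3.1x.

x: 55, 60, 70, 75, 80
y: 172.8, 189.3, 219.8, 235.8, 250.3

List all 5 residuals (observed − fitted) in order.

-0.5, 0.5, 0, 0.5, -0.5

x=55: ŷ = 2.8 + 3.1·55 = 173.3; r = 172.8 − 173.3 = -0.5
x=60: ŷ = 2.8 + 3.1·60 = 188.8; r = 189.3 − 188.8 = 0.5
x=70: ŷ = 2.8 + 3.1·70 = 219.8; r = 219.8 − 219.8 = 0
x=75: ŷ = 2.8 + 3.1·75 = 235.3; r = 235.8 − 235.3 = 0.5
x=80: ŷ = 2.8 + 3.1·80 = 250.8; r = 250.3 − 250.8 = -0.5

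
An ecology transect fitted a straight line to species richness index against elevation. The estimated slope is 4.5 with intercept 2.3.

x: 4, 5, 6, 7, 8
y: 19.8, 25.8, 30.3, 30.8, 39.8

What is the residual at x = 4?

ŷ = 2.3 + 4.5·4 = 20.3
r = 19.8 − 20.3 = -0.5

r = -0.5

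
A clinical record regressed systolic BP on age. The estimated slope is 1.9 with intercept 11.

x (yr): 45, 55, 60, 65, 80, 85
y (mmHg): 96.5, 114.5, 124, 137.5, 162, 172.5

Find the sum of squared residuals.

x=45: ŷ = 11 + 1.9·45 = 96.5; e = 96.5 − 96.5 = 0
x=55: ŷ = 11 + 1.9·55 = 115.5; e = 114.5 − 115.5 = -1
x=60: ŷ = 11 + 1.9·60 = 125; e = 124 − 125 = -1
x=65: ŷ = 11 + 1.9·65 = 134.5; e = 137.5 − 134.5 = 3
x=80: ŷ = 11 + 1.9·80 = 163; e = 162 − 163 = -1
x=85: ŷ = 11 + 1.9·85 = 172.5; e = 172.5 − 172.5 = 0
SSE = 0 + 1 + 1 + 9 + 1 + 0 = 12

SSE = 12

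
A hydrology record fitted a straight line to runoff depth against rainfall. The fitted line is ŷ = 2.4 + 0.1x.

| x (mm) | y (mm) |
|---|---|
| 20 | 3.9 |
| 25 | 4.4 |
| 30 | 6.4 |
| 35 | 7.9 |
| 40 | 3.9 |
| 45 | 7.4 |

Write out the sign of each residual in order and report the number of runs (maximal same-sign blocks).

x=20: ŷ = 2.4 + 0.1·20 = 4.4; e = 3.9 − 4.4 = -0.5
x=25: ŷ = 2.4 + 0.1·25 = 4.9; e = 4.4 − 4.9 = -0.5
x=30: ŷ = 2.4 + 0.1·30 = 5.4; e = 6.4 − 5.4 = 1
x=35: ŷ = 2.4 + 0.1·35 = 5.9; e = 7.9 − 5.9 = 2
x=40: ŷ = 2.4 + 0.1·40 = 6.4; e = 3.9 − 6.4 = -2.5
x=45: ŷ = 2.4 + 0.1·45 = 6.9; e = 7.4 − 6.9 = 0.5
Signs: − − + + − +
Runs: −×2, +×2, −×1, +×1 → 4

4 runs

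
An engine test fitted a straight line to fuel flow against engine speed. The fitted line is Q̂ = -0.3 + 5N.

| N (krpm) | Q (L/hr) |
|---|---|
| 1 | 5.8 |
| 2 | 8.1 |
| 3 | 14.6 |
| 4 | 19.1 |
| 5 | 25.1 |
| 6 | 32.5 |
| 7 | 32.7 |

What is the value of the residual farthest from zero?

r = 2.8

N=1: Q̂ = -0.3 + 5·1 = 4.7; r = 5.8 − 4.7 = 1.1
N=2: Q̂ = -0.3 + 5·2 = 9.7; r = 8.1 − 9.7 = -1.6
N=3: Q̂ = -0.3 + 5·3 = 14.7; r = 14.6 − 14.7 = -0.1
N=4: Q̂ = -0.3 + 5·4 = 19.7; r = 19.1 − 19.7 = -0.6
N=5: Q̂ = -0.3 + 5·5 = 24.7; r = 25.1 − 24.7 = 0.4
N=6: Q̂ = -0.3 + 5·6 = 29.7; r = 32.5 − 29.7 = 2.8
N=7: Q̂ = -0.3 + 5·7 = 34.7; r = 32.7 − 34.7 = -2
Largest |r| is 2.8 at N = 6, residual 2.8.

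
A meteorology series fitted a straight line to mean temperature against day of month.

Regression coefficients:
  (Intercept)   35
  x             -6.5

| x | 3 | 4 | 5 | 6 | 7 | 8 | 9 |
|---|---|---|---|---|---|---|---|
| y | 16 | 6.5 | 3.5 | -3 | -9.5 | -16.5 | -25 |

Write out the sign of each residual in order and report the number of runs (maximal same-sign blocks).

4 runs

x=3: ŷ = 35 − 6.5·3 = 15.5; e = 16 − 15.5 = 0.5
x=4: ŷ = 35 − 6.5·4 = 9; e = 6.5 − 9 = -2.5
x=5: ŷ = 35 − 6.5·5 = 2.5; e = 3.5 − 2.5 = 1
x=6: ŷ = 35 − 6.5·6 = -4; e = -3 − (-4) = 1
x=7: ŷ = 35 − 6.5·7 = -10.5; e = -9.5 − (-10.5) = 1
x=8: ŷ = 35 − 6.5·8 = -17; e = -16.5 − (-17) = 0.5
x=9: ŷ = 35 − 6.5·9 = -23.5; e = -25 − (-23.5) = -1.5
Signs: + − + + + + −
Runs: +×1, −×1, +×4, −×1 → 4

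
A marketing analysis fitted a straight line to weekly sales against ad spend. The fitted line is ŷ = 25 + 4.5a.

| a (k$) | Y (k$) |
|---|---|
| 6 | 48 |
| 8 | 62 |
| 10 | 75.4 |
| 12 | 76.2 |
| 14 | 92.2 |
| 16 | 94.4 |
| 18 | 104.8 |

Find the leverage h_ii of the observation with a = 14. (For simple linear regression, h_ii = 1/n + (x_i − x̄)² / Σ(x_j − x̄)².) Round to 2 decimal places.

h = 0.18

ā = (6 + 8 + 10 + 12 + 14 + 16 + 18)/7 = 12
Σ(a − ā)² = 36 + 16 + 4 + 0 + 4 + 16 + 36 = 112
h = 1/7 + (2)²/112 = 0.142857 + 0.0357143 = 0.18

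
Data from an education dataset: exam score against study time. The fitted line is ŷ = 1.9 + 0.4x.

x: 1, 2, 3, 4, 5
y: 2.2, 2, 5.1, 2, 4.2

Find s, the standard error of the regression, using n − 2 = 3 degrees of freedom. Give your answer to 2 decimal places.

x=1: ŷ = 1.9 + 0.4·1 = 2.3; e = 2.2 − 2.3 = -0.1
x=2: ŷ = 1.9 + 0.4·2 = 2.7; e = 2 − 2.7 = -0.7
x=3: ŷ = 1.9 + 0.4·3 = 3.1; e = 5.1 − 3.1 = 2
x=4: ŷ = 1.9 + 0.4·4 = 3.5; e = 2 − 3.5 = -1.5
x=5: ŷ = 1.9 + 0.4·5 = 3.9; e = 4.2 − 3.9 = 0.3
SSE = 0.01 + 0.49 + 4 + 2.25 + 0.09 = 6.84
s = √(6.84/3) = √2.28 ≈ 1.51

s = 1.51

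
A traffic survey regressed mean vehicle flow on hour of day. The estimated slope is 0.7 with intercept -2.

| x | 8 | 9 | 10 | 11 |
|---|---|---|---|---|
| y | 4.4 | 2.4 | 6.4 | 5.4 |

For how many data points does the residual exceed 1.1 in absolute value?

x=8: ŷ = -2 + 0.7·8 = 3.6; e = 4.4 − 3.6 = 0.8
x=9: ŷ = -2 + 0.7·9 = 4.3; e = 2.4 − 4.3 = -1.9
x=10: ŷ = -2 + 0.7·10 = 5; e = 6.4 − 5 = 1.4
x=11: ŷ = -2 + 0.7·11 = 5.7; e = 5.4 − 5.7 = -0.3
|e| > 1.1: x=9 (|e|=1.9), x=10 (|e|=1.4) → 2

2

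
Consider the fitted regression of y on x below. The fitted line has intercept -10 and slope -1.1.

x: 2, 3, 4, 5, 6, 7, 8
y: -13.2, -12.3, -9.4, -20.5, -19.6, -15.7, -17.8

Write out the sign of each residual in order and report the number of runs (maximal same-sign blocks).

4 runs

x=2: ŷ = -10 − 1.1·2 = -12.2; r = -13.2 − (-12.2) = -1
x=3: ŷ = -10 − 1.1·3 = -13.3; r = -12.3 − (-13.3) = 1
x=4: ŷ = -10 − 1.1·4 = -14.4; r = -9.4 − (-14.4) = 5
x=5: ŷ = -10 − 1.1·5 = -15.5; r = -20.5 − (-15.5) = -5
x=6: ŷ = -10 − 1.1·6 = -16.6; r = -19.6 − (-16.6) = -3
x=7: ŷ = -10 − 1.1·7 = -17.7; r = -15.7 − (-17.7) = 2
x=8: ŷ = -10 − 1.1·8 = -18.8; r = -17.8 − (-18.8) = 1
Signs: − + + − − + +
Runs: −×1, +×2, −×2, +×2 → 4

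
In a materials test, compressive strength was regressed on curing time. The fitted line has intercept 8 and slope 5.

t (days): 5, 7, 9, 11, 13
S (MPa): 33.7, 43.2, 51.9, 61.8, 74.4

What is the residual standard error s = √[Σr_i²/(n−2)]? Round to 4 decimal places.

s = 1.3089

t=5: ŷ = 8 + 5·5 = 33; r = 33.7 − 33 = 0.7
t=7: ŷ = 8 + 5·7 = 43; r = 43.2 − 43 = 0.2
t=9: ŷ = 8 + 5·9 = 53; r = 51.9 − 53 = -1.1
t=11: ŷ = 8 + 5·11 = 63; r = 61.8 − 63 = -1.2
t=13: ŷ = 8 + 5·13 = 73; r = 74.4 − 73 = 1.4
SSE = 0.49 + 0.04 + 1.21 + 1.44 + 1.96 = 5.14
s = √(5.14/3) = √1.71333 ≈ 1.3089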